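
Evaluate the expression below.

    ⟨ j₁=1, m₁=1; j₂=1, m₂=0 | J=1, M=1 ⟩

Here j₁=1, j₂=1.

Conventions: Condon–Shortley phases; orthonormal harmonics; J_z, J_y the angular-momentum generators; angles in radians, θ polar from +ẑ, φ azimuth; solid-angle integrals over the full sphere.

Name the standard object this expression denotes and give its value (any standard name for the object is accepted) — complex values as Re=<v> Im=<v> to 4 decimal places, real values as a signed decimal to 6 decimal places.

Clebsch–Gordan coefficient, +√(1/2) ≈ +0.707107

This is a Clebsch–Gordan (vector-coupling) coefficient.
√[3·1!1!1!/4! · 2!0!1!1!2!0!] = √(1/2)
  +(−1)^0/∏(0,1,0,1,1,0)! = 1  (running 1)
⟨..|..⟩ = √(1/2)·(1) = +0.707107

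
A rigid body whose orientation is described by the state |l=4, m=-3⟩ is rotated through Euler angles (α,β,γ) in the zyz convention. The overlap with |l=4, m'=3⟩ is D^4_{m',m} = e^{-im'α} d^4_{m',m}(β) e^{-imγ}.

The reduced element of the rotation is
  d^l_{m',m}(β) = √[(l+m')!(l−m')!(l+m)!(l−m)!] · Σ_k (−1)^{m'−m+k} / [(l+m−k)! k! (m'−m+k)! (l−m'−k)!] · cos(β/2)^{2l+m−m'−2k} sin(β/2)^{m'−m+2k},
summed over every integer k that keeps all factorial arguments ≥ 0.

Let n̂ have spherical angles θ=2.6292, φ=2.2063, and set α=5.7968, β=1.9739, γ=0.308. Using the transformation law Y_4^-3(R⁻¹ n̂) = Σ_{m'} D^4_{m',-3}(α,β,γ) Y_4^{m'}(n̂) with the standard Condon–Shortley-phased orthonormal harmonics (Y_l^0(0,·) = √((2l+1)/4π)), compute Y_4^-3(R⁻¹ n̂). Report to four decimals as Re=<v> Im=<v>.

Re=-0.0770 Im=-0.0221

Need the full column D^4_{m',-3} for m'=−4..4 at α=5.7968, β=1.9739, γ=0.3080.
cos(β/2)=0.551237, sin(β/2)=0.834349
d^4_{-4,-3}: single k=1 term ⇒ +0.036497;  D = +0.019054-0.031129i
d^4_{-3,-3}: k∈[0..1] ⇒ +0.008525 -0.136718 = -0.128192;  D = -0.110270+0.065375i
d^4_{-2,-3}: k∈[0..1] ⇒ -0.048282 +0.331834 = +0.283552;  D = +0.283215-0.013824i
d^4_{-1,-3}: k∈[0..1] ⇒ +0.155023 -0.591920 = -0.436897;  D = -0.395726-0.185148i
d^4_{0,-3}: k∈[0..1] ⇒ -0.349783 +0.801341 = +0.451557;  D = +0.272123+0.360351i
d^4_{1,-3}: k∈[0..1] ⇒ +0.591920 -0.813640 = -0.221720;  D = -0.035414-0.218874i
d^4_{2,-3}: k∈[0..1] ⇒ -0.760219 +0.580544 = -0.179674;  D = +0.057537-0.170213i
d^4_{3,-3}: k∈[0..1] ⇒ +0.717563 -0.234844 = +0.482719;  D = -0.350412+0.332008i
d^4_{4,-3}: single k=0 term ⇒ -0.438850;  D = +0.422710-0.117923i
Y_4^{m'}(θ=2.6292,φ=2.2063) and Σ D·Y over m':
  (+0.0191-0.0311i)·(-0.0211-0.0144i)  (-0.1103+0.0654i)·(-0.1214+0.0424i)  (+0.2832-0.0138i)·(-0.1025+0.3317i)  (-0.3957-0.1851i)·(+0.2781+0.3770i)  (+0.2721+0.3604i)·(+0.0431+0.0000i)  (-0.0354-0.2189i)·(-0.2781+0.3770i)  (+0.0575-0.1702i)·(-0.1025-0.3317i)  (-0.3504+0.3320i)·(+0.1214+0.0424i)  (+0.4227-0.1179i)·(-0.0211+0.0144i)
Y_4^-3(R⁻¹ n̂) = -0.076988-0.022091i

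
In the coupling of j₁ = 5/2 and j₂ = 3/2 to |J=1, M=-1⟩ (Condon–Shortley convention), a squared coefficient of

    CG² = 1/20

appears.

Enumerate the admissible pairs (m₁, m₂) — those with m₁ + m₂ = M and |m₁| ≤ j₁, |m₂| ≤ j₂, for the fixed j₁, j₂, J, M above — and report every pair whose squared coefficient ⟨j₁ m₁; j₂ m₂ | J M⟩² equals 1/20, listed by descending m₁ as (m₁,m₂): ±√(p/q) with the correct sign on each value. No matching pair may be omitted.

(1/2,-3/2): +√(1/20)

Admissible pairs with m₁+m₂ = M = -1: (-5/2,3/2), (-3/2,1/2), (-1/2,-1/2), (1/2,-3/2)
  (m₁,m₂)=(1/2,-3/2): CG² = 1/20, CG = +√(1/20)   ← matches the target
  (m₁,m₂)=(-1/2,-1/2): CG² = 3/20, CG = −√(3/20)
  (m₁,m₂)=(-3/2,1/2): CG² = 3/10, CG = +√(3/10)
  (m₁,m₂)=(-5/2,3/2): CG² = 1/2, CG = −√(1/2)
Pairs with CG² = 1/20: (1/2,-3/2): +√(1/20)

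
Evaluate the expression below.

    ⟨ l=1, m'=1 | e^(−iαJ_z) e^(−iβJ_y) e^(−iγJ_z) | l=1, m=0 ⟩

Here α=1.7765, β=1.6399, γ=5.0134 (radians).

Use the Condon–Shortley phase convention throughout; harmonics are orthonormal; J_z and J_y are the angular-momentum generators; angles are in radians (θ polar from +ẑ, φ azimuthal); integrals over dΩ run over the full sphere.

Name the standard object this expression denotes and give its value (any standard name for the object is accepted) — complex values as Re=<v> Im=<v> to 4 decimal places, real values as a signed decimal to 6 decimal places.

Wigner D-matrix element, Re=0.1441 Im=0.6905

This is a Wigner D-matrix element — the rotation-matrix element ⟨l m'| R(α,β,γ) |l m⟩ in the angular-momentum basis.
First d^1_{1,0}(β=1.6399), then the phase factors e^{-i(1)α} and e^{-i(0)γ}:
c=cos(1.639900/2)=0.682258, s=sin(1.639900/2)=0.731112; N=√[2·1·1·1]=1.414214
k∈{0} keeps every argument non-negative
  k=0: (−1)^1·1.4142/(1)·0.6823^1·0.7311^1 = -0.705419
d^1_{1,0}(1.6399) = -0.705419
D = (-0.204256-0.978917i)·(-0.705419)·(+1.000000+0.000000i) = +0.144086+0.690547i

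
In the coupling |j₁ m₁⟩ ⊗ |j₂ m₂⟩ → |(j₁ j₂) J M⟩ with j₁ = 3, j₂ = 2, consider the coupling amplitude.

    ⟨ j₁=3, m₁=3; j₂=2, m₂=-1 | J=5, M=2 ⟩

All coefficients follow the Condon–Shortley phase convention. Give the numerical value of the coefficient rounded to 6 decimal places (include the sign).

+0.182574

j₁+j₂−J=0  J+j₁−j₂=6  J−j₁+j₂=4  j₁+j₂+J+1=11
(j₁±m₁, j₂±m₂, J±M) = (6,0,1,3,7,3)
P² = 622080
sum k=0..0:
  [0] +1/4320 = 1/4320
S = 1/4320
C² = P²·S² = 1/30 ; C = +0.182574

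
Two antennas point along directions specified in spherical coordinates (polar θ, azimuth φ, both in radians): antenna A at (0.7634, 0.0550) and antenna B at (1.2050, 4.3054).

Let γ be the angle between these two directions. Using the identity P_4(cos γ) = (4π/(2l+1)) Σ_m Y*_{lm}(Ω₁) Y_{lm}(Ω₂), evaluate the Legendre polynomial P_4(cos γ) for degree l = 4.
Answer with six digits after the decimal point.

Addition theorem: P_4(cos γ) = (4π/9) Σ_m Y*_{lm}(Ω₁) Y_{lm}(Ω₂), m = −4…4:
  term(m=-4) = -0.00931 + 0.03273j   from Y*(Ω₁)=0.09868 + 0.02207j, Y(Ω₂)=-0.01923 + 0.33599j
  term(m=-3) = 0.10711 - 0.02003j   from Y*(Ω₁)=0.29481 + 0.04909j, Y(Ω₂)=0.34252 - 0.12496j
  term(m=-2) = 0.00779 + 0.01031j   from Y*(Ω₁)=0.42181 + 0.04659j, Y(Ω₂)=0.02091 + 0.02214j
  term(m=-1) = 0.02291 - 0.04600j   from Y*(Ω₁)=0.15430 + 0.00850j, Y(Ω₂)=0.13164 - 0.30538j
  term(m=+0) = 0.00928 + 0.00000j   from Y*(Ω₁)=-0.33038 + 0.00000j, Y(Ω₂)=-0.02807 + 0.00000j
  term(m=+1) = 0.02291 + 0.04600j   from Y*(Ω₁)=-0.15430 + 0.00850j, Y(Ω₂)=-0.13164 - 0.30538j
  term(m=+2) = 0.00779 - 0.01031j   from Y*(Ω₁)=0.42181 - 0.04659j, Y(Ω₂)=0.02091 - 0.02214j
  term(m=+3) = 0.10711 + 0.02003j   from Y*(Ω₁)=-0.29481 + 0.04909j, Y(Ω₂)=-0.34252 - 0.12496j
  term(m=+4) = -0.00931 - 0.03273j   from Y*(Ω₁)=0.09868 - 0.02207j, Y(Ω₂)=-0.01923 - 0.33599j
Total Σ_m = 0.26626 + 0.00000j. Multiply by 1.396263: 0.37177 + 0.00000j. P_4(cos γ) = 0.371773

0.371773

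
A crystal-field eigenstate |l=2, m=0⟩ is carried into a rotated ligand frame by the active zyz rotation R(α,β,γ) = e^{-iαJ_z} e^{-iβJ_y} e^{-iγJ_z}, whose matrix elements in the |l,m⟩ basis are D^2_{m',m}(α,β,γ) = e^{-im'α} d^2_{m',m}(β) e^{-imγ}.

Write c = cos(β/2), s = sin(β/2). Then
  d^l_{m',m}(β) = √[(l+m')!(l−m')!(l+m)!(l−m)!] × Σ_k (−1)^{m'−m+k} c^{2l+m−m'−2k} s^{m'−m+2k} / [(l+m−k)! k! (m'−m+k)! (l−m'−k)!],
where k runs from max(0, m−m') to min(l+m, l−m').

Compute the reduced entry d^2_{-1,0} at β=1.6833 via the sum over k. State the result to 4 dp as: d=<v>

d=-0.1366

d^2_{-1,0}(β=1.6833) via the finite sum:
Half-angle: c=0.666233, s=0.745743. N=√(1·6·2·2)=4.898979
k: max(0,(0)−(-1))=1 … min(2+(0),2−(-1))=2
  k=1: (−1)^0·4.8990/(2)·0.6662^3·0.7457^1 = +0.540187
  k=2: (−1)^1·4.8990/(2)·0.6662^1·0.7457^3 = -0.676815
d^2_{-1,0}(1.6833) = +0.540187 -0.676815 = -0.136629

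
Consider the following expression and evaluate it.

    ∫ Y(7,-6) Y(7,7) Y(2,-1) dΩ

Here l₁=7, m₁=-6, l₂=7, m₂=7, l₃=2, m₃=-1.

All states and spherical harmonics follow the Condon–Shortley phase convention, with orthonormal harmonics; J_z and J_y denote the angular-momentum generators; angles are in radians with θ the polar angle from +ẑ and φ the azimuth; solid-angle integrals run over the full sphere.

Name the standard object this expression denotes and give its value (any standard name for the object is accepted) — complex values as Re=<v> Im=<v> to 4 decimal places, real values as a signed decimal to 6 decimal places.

Gaunt coefficient, -0.170036

This is a Gaunt coefficient — the integral of a triple product of spherical harmonics over the sphere.
Rules hold: Σm=0, L=16 even, 0≤2≤14.
N = 15·15·5 = 1125
Δ = 12!·2!·2!/17! = 1/185640
Racah Σ t=5..7: t=5:−1/2419200 t=6:+1/518400 t=7:−1/2419200 = 1/907200
⇒ 3j(7 7 2; 0 0 0)² = 56/3315, sgn +1
Racah Σ t=12..12: t=12:+1/958003200 = 1/958003200
⇒ 3j(7 7 2; -6 7 -1)² = 13/680, sgn -1
4πI² = N·(3j₀)²·(3jₘ)² = 105/289
I = -1·√(0.363322/4π) = -0.17003597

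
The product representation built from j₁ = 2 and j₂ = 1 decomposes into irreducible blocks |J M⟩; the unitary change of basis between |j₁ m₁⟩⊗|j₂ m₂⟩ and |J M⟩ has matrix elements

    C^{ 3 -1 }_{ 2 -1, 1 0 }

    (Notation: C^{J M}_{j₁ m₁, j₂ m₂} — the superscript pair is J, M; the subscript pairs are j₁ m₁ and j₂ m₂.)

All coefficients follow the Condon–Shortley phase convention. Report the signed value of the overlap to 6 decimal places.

j₁+j₂−J=0  J+j₁−j₂=4  J−j₁+j₂=2  j₁+j₂+J+1=7
(j₁±m₁, j₂±m₂, J±M) = (1,3,1,1,2,4)
P² = 96/5
sum k=0..0:
  [0] +1/6 = 1/6
S = 1/6
C² = P²·S² = 8/15 ; C = +0.730297

+0.730297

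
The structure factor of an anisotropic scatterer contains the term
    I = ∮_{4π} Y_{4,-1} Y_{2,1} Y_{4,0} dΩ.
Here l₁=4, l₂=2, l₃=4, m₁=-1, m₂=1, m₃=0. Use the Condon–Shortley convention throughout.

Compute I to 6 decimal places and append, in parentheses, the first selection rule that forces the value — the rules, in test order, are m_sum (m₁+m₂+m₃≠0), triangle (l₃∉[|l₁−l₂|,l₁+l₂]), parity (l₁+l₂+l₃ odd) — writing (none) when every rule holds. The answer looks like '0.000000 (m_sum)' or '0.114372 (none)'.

-0.044869 (none)

Checks pass: Σm=0; 10 even; l₃=4∈[2,6].
(2·4+1)(2·2+1)(2·4+1) = 405
Δ: 2! 6! 2! / 11! → 1/13860
sum: t=0:+1/192 t=1:−1/36 t=2:+1/192 = -5/288
3j²(4 2 4; 0 0 0) = Δ·Π!·Σ² = 20/693  (sign -1)
sum: t=1:−1/96 t=2:+1/72 = 1/288
3j²(4 2 4; -1 1 0) = Δ·Π!·Σ² = 1/462  (sign +1)
combine: 4πI² = 405·20/693·1/462 = 150/5929
take √, sign -1: I = -0.04486937
No selection rule forces the value: the integral is nonzero (none).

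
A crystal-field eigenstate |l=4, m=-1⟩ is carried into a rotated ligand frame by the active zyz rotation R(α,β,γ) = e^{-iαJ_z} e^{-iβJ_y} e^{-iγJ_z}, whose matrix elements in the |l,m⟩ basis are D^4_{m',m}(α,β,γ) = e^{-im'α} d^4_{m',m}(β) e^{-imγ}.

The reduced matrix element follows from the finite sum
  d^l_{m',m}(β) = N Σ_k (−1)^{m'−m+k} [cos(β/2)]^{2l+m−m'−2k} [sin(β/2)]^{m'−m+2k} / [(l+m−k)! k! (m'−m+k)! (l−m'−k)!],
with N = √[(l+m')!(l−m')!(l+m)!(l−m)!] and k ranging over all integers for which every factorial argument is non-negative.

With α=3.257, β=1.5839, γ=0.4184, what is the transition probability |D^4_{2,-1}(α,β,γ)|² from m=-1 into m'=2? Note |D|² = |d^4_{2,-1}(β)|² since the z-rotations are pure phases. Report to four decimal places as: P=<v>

P=0.0381

First d^4_{2,-1}(β=1.5839), then the phase factors e^{-i(2)α} and e^{-i(-1)γ}:
c=cos(1.583900/2)=0.702459, s=sin(1.583900/2)=0.711724; N=√[720·2·6·120]=1018.233765
Admissible k: 0..2 (factorial args all ≥0)
  k=0: (−1)^3·1018.2338/(72)·0.7025^5·0.7117^3 = -0.872077
  k=1: (−1)^4·1018.2338/(48)·0.7025^3·0.7117^5 = +1.342852
  k=2: (−1)^5·1018.2338/(240)·0.7025^1·0.7117^7 = -0.275702
d^4_{2,-1}(1.5839) = -0.872077 +1.342852 -0.275702 = +0.195073
|D^4_{2,-1}|² = |d^4_{2,-1}(β)|² = (+0.195073)² = 0.038053 (the z-rotation phases have unit modulus)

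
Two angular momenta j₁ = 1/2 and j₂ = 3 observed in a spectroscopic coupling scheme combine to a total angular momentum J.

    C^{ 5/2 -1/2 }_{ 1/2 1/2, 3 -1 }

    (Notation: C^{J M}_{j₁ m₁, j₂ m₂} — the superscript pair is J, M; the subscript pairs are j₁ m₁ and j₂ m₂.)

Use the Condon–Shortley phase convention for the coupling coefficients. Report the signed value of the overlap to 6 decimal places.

+0.755929  (= +√(4/7))

triangle: 1!×0!×5!/7! = 120/5040
(j±m)!: 1!×0!×2!×4!×2!×3! = 576
prefactor² = (2J+1)×Δ×N² = 576/7
  k=0: +1/(0!×1!×0!×2!×0!×3!) = 1/12
Σ = 1/12  ⇒  CG² = 576/7×(1/12)² = 4/7
CG = +√(4/7) = +0.755929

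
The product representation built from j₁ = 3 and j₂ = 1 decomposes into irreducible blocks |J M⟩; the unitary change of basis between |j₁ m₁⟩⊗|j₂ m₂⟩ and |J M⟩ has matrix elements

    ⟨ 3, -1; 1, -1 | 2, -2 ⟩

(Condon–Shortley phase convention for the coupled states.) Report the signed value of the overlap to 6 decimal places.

√[5·2!4!0!/7! · 2!4!0!2!0!4!] = √(768/7)
  +(−1)^0/∏(0,2,4,0,0,0)! = 1/48  (running 1/48)
⟨..|..⟩ = √(768/7)·(1/48) = +0.218218

+√(1/21) = +0.218218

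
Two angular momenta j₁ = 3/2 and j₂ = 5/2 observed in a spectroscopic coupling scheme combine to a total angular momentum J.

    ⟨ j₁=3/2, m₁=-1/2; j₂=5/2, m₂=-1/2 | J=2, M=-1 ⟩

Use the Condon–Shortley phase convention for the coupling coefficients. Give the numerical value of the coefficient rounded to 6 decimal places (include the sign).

j₁+j₂−J=2  J+j₁−j₂=1  J−j₁+j₂=3  j₁+j₂+J+1=7
(j₁±m₁, j₂±m₂, J±M) = (1,2,2,3,1,3)
P² = 12/7
sum k=1..2:
  [1] −1/2 = -1/2
  [2] +1/12 = 1/12
S = -5/12
C² = P²·S² = 25/84 ; C = -0.545545

−√(25/84) = -0.545545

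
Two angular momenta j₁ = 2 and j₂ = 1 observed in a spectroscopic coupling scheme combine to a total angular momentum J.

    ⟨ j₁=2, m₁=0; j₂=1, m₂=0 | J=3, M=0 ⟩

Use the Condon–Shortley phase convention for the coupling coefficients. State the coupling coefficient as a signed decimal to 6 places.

+0.774597  (= +√(3/5))

√[7·0!4!2!/7! · 2!2!1!1!3!3!] = √(48/5)
  +(−1)^0/∏(0,0,2,1,2,1)! = 1/4  (running 1/4)
⟨..|..⟩ = √(48/5)·(1/4) = +0.774597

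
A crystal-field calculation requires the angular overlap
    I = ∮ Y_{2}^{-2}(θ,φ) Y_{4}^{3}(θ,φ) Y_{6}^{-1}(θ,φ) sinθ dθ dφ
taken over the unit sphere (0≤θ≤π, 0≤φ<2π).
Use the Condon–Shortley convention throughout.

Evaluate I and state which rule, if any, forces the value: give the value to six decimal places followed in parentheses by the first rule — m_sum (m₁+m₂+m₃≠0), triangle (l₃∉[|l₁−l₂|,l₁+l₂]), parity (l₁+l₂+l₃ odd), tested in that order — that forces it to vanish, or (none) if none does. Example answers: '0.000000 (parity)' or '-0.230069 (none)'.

m-sum 0 ✓  L=12 even ✓  2≤6≤6 ✓
Π(2lᵢ+1) = 5×9×13 = 585
triangle coeff Δ(2,4,6) = 1/6435
Σ_t [0,0]: t=0:+1/2304 = 1/2304
(3j)²=5/143 [(2 4 6; 0 0 0)], sign=+1
Σ_t [0,0]: t=0:+1/120960 = 1/120960
(3j)²=1/1287 [(2 4 6; -2 3 -1)], sign=-1
⇒ 4πI² = 25/1573
I = (-1)√(25/1573/(4π)) = -0.03556319
No selection rule forces the value: the integral is nonzero (none).

-0.035563 (none)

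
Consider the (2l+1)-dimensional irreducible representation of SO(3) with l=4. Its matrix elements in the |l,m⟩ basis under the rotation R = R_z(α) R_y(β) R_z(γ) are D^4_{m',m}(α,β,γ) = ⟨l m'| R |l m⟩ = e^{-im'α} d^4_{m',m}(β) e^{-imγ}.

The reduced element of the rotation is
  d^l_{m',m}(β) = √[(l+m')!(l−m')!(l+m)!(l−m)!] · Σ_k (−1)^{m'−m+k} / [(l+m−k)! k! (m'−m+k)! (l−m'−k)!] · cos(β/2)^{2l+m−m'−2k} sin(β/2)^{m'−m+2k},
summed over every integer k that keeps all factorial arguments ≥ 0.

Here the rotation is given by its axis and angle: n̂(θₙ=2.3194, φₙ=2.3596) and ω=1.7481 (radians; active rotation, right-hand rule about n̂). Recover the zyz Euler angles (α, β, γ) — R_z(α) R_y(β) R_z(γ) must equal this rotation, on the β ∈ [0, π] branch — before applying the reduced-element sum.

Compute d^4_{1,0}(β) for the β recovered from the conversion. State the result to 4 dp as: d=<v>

Axis–angle → zyz. n̂ = (sinθₙcosφₙ, sinθₙsinφₙ, cosθₙ) = (-0.519816, +0.516287, -0.680616), ω = 1.7481.
R = I cosω + sinω [n̂]ₓ + (1−cosω) n̂n̂ᵀ gives
  R = [+0.141491, +0.354237, +0.924390; -0.985656, +0.137190, +0.098295; -0.091997, -0.925038, +0.368567]
β = atan2(√(R₁₃²+R₂₃²), R₃₃) = 1.193329; α = atan2(R₂₃, R₁₃) mod 2π = 0.105937; γ = atan2(R₃₂, −R₃₁) mod 2π = 4.811515
d^4_{1,0}(β=1.1933) via the finite sum:
Half-angle: c=0.827214, s=0.561887. N=√(120·6·24·24)=643.987578
k: max(0,(0)−(1))=0 … min(4+(0),4−(1))=3
  k=0: (−1)^1·643.9876/(144)·0.8272^7·0.5619^1 = -0.666024
  k=1: (−1)^2·643.9876/(24)·0.8272^5·0.5619^3 = +1.843751
  k=2: (−1)^3·643.9876/(24)·0.8272^3·0.5619^5 = -0.850675
  k=3: (−1)^4·643.9876/(144)·0.8272^1·0.5619^7 = +0.065414
d^4_{1,0}(1.1933) = -0.666024 +1.843751 -0.850675 +0.065414 = +0.392467

d=0.3925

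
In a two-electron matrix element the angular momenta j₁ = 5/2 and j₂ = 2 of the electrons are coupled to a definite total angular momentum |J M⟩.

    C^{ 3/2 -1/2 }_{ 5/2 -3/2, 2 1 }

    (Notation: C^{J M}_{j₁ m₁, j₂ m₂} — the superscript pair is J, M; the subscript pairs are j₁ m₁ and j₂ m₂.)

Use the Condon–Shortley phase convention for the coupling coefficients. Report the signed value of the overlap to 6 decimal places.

√[4·3!2!1!/7! · 1!4!3!1!1!2!] = √(96/35)
  +(−1)^2/∏(2,1,2,1,0,0)! = 1/4  (running 1/4)
  +(−1)^3/∏(3,0,1,0,1,1)! = -1/6  (running 1/12)
⟨..|..⟩ = √(96/35)·(1/12) = +0.138013

+0.138013  (= +√(2/105))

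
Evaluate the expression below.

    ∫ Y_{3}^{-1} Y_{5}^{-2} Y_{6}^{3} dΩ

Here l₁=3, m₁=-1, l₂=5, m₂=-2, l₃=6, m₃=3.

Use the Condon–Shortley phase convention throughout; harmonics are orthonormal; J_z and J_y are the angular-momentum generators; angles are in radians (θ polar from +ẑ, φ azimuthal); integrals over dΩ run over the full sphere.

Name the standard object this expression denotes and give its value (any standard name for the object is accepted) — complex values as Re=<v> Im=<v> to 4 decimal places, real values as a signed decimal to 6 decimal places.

Gaunt coefficient, -0.152880

This is a Gaunt coefficient — the integral of a triple product of spherical harmonics over the sphere.
Rules hold: Σm=0, L=14 even, 2≤6≤8.
N = 7·11·13 = 1001
Δ = 2!·4!·8!/15! = 1/675675
Racah Σ t=0..2: t=0:+1/8640 t=1:−1/2304 t=2:+1/8640 = -7/34560
⇒ 3j(3 5 6; 0 0 0)² = 7/429, sgn -1
Racah Σ t=0..2: t=0:+1/34560 t=1:−1/8640 t=2:+1/40320 = -1/16128
⇒ 3j(3 5 6; -1 -2 3)² = 18/1001, sgn +1
4πI² = N·(3j₀)²·(3jₘ)² = 42/143
I = -1·√(0.293706/4π) = -0.15288036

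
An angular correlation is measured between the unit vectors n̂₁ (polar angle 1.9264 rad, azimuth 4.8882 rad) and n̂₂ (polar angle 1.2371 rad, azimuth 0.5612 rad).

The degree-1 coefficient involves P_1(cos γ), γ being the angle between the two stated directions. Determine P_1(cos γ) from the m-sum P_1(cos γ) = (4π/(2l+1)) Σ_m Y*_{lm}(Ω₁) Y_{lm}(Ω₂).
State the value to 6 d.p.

Term-by-term m-sum for l=1 (normalisation 4π/3 = 4.188790):
  [-1]  conj(Y_{1,-1})(Ω₁) = +0.056649-0.318886i ; Y_{1,-1}(Ω₂) = +0.276366-0.173730i ; Δ = -0.039744-0.097971i
  [+0]  conj(Y_{1,0})(Ω₁) = -0.170110-0.000000i ; Y_{1,0}(Ω₂) = +0.160036+0.000000i ; Δ = -0.027224-0.000000i
  [+1]  conj(Y_{1,1})(Ω₁) = -0.056649-0.318886i ; Y_{1,1}(Ω₂) = -0.276366-0.173730i ; Δ = -0.039744+0.097971i
Total Σ_m = -0.106712+0.000000i. Multiply by 4.188790: -0.446996+0.000000i. P_1(cos γ) = -0.446996

-0.446996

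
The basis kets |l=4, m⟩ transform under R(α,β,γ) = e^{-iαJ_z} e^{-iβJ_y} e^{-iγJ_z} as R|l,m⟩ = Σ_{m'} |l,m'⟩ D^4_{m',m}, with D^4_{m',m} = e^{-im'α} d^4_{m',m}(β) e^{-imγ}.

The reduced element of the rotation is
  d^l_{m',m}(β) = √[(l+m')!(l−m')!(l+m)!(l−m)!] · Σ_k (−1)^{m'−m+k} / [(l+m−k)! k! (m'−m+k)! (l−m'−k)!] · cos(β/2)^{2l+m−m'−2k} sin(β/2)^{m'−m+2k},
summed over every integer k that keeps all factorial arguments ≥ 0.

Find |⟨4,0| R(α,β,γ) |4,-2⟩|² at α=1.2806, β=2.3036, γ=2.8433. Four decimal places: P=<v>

P=0.2169

First d^4_{0,-2}(β=2.3036), then the phase factors e^{-i(0)α} and e^{-i(-2)γ}:
With c≡cos(β/2)=0.406844 and s≡sin(β/2)=0.913498, N=[24·24·2·720]^{1/2}=910.735966
The bounds max(0,m−m')=0 and min(l+m,l−m')=2 give 3 terms
  k=0: (−1)^2·910.7360/(96)·0.4068^6·0.9135^2 = +0.035901
  k=1: (−1)^3·910.7360/(36)·0.4068^4·0.9135^4 = -0.482648
  k=2: (−1)^4·910.7360/(96)·0.4068^2·0.9135^6 = +0.912476
d^4_{0,-2}(2.3036) = +0.035901 -0.482648 +0.912476 = +0.465729
|D^4_{0,-2}|² = |d^4_{0,-2}(β)|² = (+0.465729)² = 0.216903 (the z-rotation phases have unit modulus)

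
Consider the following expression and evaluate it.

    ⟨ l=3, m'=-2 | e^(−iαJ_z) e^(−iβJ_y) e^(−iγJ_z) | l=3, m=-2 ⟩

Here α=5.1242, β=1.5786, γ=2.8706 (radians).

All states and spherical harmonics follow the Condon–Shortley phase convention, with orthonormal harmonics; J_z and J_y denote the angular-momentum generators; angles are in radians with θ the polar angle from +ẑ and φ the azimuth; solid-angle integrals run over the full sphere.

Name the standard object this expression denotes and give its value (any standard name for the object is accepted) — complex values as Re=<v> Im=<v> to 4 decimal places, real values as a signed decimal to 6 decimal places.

Wigner D-matrix element, Re=0.4784 Im=0.1384

This is a Wigner D-matrix element — the rotation-matrix element ⟨l m'| R(α,β,γ) |l m⟩ in the angular-momentum basis.
D^3_{-2,-2}(5.1242,1.5786,2.8706) = e^{-i·-2·5.1242}·d^3_{-2,-2}(1.5786)·e^{-i·-2·2.8706}. Compute d first:
c=cos(1.578600/2)=0.704342, s=sin(1.578600/2)=0.709860; N=√[1·120·1·120]=120.000000
The bounds max(0,m−m')=0 and min(l+m,l−m')=1 give 2 terms
  k=0: (−1)^0·120.0000/(120)·0.7043^6·0.7099^0 = +0.122096
  k=1: (−1)^1·120.0000/(24)·0.7043^4·0.7099^2 = -0.620085
d^3_{-2,-2}(1.5786) = +0.122096 -0.620085 = -0.497989
Phases: e^{-i·(-2)·5.1242}=-0.679568-0.733612i, e^{-i·(-2)·2.8706}=+0.856686-0.515838i ⇒ D=+0.478369+0.138405i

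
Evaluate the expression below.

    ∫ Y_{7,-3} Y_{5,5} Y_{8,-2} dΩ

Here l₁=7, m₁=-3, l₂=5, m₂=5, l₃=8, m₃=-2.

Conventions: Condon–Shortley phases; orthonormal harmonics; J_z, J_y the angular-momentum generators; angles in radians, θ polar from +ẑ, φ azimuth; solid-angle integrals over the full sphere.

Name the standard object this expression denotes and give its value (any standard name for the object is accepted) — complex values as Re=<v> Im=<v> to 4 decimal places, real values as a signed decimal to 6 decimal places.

This is a Gaunt coefficient — the integral of a triple product of spherical harmonics over the sphere.
Rules hold: Σm=0, L=20 even, 2≤8≤12.
N = 15·11·17 = 2805
Δ = 4!·10!·6!/21! = 1/814773960
Racah Σ t=0..4: t=0:+1/87091200 t=1:−1/4976640 t=2:+1/2073600 t=3:−1/4976640 t=4:+1/87091200 = 1/9676800
⇒ 3j(7 5 8; 0 0 0)² = 360/46189, sgn +1
Racah Σ t=4..4: t=4:+1/298598400 = 1/298598400
⇒ 3j(7 5 8; -3 5 -2)² = 525/46189, sgn +1
4πI² = N·(3j₀)²·(3jₘ)² = 2835000/11408683
I = +1·√(0.248495/4π) = 0.14062219

Gaunt coefficient, +0.140622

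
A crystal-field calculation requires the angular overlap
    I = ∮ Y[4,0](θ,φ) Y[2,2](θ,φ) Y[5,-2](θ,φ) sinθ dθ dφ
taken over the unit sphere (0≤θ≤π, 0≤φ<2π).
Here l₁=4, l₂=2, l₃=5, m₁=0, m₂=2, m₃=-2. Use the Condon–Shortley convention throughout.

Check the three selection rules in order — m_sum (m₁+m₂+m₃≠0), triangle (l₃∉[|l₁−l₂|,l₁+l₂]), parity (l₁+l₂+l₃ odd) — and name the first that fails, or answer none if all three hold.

parity

Σmᵢ = 0  ✓
l₃∈[|l₁−l₂|,l₁+l₂]=[2,6], have l₃=5  ✓
Σlᵢ = 11 ⇒ odd  ✗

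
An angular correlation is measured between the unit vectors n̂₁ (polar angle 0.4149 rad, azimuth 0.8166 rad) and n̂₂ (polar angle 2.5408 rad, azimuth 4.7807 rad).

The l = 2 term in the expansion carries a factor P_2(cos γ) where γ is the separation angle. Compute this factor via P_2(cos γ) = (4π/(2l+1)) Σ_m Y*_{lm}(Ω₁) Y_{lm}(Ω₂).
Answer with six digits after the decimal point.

Addition theorem: P_2(cos γ) = (4π/5) Σ_m Y*_{lm}(Ω₁) Y_{lm}(Ω₂), m = −2…2:
  term(m=-2) = -0.000574-0.007726i   from Y*(Ω₁)=-0.003914+0.062643i, Y(Ω₂)=-0.122288+0.016812i
  term(m=-1) = +0.069853-0.075240i   from Y*(Ω₁)=+0.195135+0.207708i, Y(Ω₂)=-0.024590-0.359404i
  term(m=+0) = +0.156671+0.000000i   from Y*(Ω₁)=+0.477041-0.000000i, Y(Ω₂)=+0.328423+0.000000i
  term(m=+1) = +0.069853+0.075240i   from Y*(Ω₁)=-0.195135+0.207708i, Y(Ω₂)=+0.024590-0.359404i
  term(m=+2) = -0.000574+0.007726i   from Y*(Ω₁)=-0.003914-0.062643i, Y(Ω₂)=-0.122288-0.016812i
Total Σ_m = +0.295228+0.000000i. Multiply by 2.513274: +0.741989+0.000000i. P_2(cos γ) = 0.741989

0.741989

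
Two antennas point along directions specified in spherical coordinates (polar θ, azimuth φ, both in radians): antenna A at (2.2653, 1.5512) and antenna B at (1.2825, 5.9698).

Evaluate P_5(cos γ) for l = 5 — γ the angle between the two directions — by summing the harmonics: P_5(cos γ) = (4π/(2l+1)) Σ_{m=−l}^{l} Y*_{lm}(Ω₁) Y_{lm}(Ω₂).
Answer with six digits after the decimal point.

Expand P_5 via completeness: Σ_{m} conj(Y_{5,m}) at Ω₁ times Y_{5,m} at Ω₂ —
  term(m=-5) = -0.046490+0.004752i   from Y*(Ω₁)=+0.012160+0.123711i, Y(Ω₂)=+0.001455+0.375941i
  term(m=-4) = -0.044489-0.106519i   from Y*(Ω₁)=-0.326418+0.025639i, Y(Ω₂)=+0.109984+0.334965i
  term(m=-3) = -0.027021+0.022275i   from Y*(Ω₁)=-0.024771-0.420869i, Y(Ω₂)=-0.048978-0.067085i
  term(m=-2) = -0.040915-0.027251i   from Y*(Ω₁)=+0.146416-0.005741i, Y(Ω₂)=-0.271726-0.196778i
  term(m=-1) = +0.000146-0.000482i   from Y*(Ω₁)=-0.005841-0.298005i, Y(Ω₂)=+0.001608+0.000521i
  term(m=+0) = +0.075307+0.000000i   from Y*(Ω₁)=+0.232214-0.000000i, Y(Ω₂)=+0.324301+0.000000i
  term(m=+1) = +0.000146+0.000482i   from Y*(Ω₁)=+0.005841-0.298005i, Y(Ω₂)=-0.001608+0.000521i
  term(m=+2) = -0.040915+0.027251i   from Y*(Ω₁)=+0.146416+0.005741i, Y(Ω₂)=-0.271726+0.196778i
  term(m=+3) = -0.027021-0.022275i   from Y*(Ω₁)=+0.024771-0.420869i, Y(Ω₂)=+0.048978-0.067085i
  term(m=+4) = -0.044489+0.106519i   from Y*(Ω₁)=-0.326418-0.025639i, Y(Ω₂)=+0.109984-0.334965i
  term(m=+5) = -0.046490-0.004752i   from Y*(Ω₁)=-0.012160+0.123711i, Y(Ω₂)=-0.001455+0.375941i
Total Σ_m = -0.242231-0.000000i. Multiply by 1.142397: -0.276724-0.000000i. P_5(cos γ) = -0.276724

-0.276724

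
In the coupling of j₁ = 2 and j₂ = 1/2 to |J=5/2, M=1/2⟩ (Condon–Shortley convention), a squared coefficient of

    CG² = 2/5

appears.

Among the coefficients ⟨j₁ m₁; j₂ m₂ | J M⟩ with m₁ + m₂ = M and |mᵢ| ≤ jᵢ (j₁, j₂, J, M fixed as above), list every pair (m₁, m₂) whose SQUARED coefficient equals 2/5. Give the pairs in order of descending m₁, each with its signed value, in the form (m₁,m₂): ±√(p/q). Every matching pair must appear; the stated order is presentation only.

Admissible pairs with m₁+m₂ = M = 1/2: (0,1/2), (1,-1/2)
  (m₁,m₂)=(1,-1/2): CG² = 2/5, CG = +√(2/5)   ← matches the target
  (m₁,m₂)=(0,1/2): CG² = 3/5, CG = +√(3/5)
Pairs with CG² = 2/5: (1,-1/2): +√(2/5)

(1,-1/2): +√(2/5)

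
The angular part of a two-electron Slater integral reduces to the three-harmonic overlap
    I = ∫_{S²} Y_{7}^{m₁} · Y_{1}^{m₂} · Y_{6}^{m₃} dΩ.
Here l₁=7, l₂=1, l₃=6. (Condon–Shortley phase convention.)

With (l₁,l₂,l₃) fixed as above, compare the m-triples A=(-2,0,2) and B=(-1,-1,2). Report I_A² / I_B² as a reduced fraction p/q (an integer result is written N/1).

Same 7,1,6: normalisation and zero-m 3j drop out of the ratio.
A: Δ: 2! 12! 0! / 15! → 1/1365; sum: t=1:−1/967680 = -1/967680; 3j²(7 1 6; -2 0 2) = Δ·Π!·Σ² = 3/91  (sign -1)
B: Δ: 2! 12! 0! / 15! → 1/1365; sum: t=0:+1/1935360 = 1/1935360; 3j²(7 1 6; -1 -1 2) = Δ·Π!·Σ² = 1/91  (sign +1)
I_A²/I_B² = (3/91)/(1/91) = 3/1

3/1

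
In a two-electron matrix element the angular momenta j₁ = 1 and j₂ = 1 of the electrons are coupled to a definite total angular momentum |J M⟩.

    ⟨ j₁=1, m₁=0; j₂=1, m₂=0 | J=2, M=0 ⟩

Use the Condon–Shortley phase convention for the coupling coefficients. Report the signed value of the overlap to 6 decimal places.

j₁+j₂−J=0  J+j₁−j₂=2  J−j₁+j₂=2  j₁+j₂+J+1=5
(j₁±m₁, j₂±m₂, J±M) = (1,1,1,1,2,2)
P² = 2/3
sum k=0..0:
  [0] +1/1 = 1
S = 1
C² = P²·S² = 2/3 ; C = +0.816497

+√(2/3) ≈ +0.816497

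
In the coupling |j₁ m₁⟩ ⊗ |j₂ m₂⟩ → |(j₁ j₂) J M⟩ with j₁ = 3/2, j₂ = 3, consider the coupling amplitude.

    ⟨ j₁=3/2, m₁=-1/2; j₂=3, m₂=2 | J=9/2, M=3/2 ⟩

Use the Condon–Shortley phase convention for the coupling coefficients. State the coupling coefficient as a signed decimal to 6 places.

+√(3/14) = +0.462910

j₁+j₂−J=0  J+j₁−j₂=3  J−j₁+j₂=6  j₁+j₂+J+1=10
(j₁±m₁, j₂±m₂, J±M) = (1,2,5,1,6,3)
P² = 86400/7
sum k=0..0:
  [0] +1/240 = 1/240
S = 1/240
C² = P²·S² = 3/14 ; C = +0.462910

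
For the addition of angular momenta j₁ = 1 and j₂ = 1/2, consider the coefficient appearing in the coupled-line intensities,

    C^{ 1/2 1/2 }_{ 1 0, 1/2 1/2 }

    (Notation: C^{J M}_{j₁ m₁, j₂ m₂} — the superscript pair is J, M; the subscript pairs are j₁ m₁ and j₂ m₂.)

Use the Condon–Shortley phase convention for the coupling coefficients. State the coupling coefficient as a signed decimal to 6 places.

j₁+j₂−J=1  J+j₁−j₂=1  J−j₁+j₂=0  j₁+j₂+J+1=3
(j₁±m₁, j₂±m₂, J±M) = (1,1,1,0,1,0)
P² = 1/3
sum k=1..1:
  [1] −1/1 = -1
S = -1
C² = P²·S² = 1/3 ; C = -0.577350

−√(1/3) = -0.577350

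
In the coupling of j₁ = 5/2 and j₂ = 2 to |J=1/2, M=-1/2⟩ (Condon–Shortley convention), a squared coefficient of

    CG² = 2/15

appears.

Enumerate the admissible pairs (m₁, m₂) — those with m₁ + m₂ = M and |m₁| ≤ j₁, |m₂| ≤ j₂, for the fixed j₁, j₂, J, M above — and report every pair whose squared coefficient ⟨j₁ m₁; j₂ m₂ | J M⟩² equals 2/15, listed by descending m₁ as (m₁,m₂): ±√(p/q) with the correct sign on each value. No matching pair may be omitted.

(1/2,-1): −√(2/15)

Admissible pairs with m₁+m₂ = M = -1/2: (-5/2,2), (-3/2,1), (-1/2,0), (1/2,-1), (3/2,-2)
  (m₁,m₂)=(3/2,-2): CG² = 1/15, CG = +√(1/15)
  (m₁,m₂)=(1/2,-1): CG² = 2/15, CG = −√(2/15)   ← matches the target
  (m₁,m₂)=(-1/2,0): CG² = 1/5, CG = +√(1/5)
  (m₁,m₂)=(-3/2,1): CG² = 4/15, CG = −√(4/15)
  (m₁,m₂)=(-5/2,2): CG² = 1/3, CG = +√(1/3)
Pairs with CG² = 2/15: (1/2,-1): −√(2/15)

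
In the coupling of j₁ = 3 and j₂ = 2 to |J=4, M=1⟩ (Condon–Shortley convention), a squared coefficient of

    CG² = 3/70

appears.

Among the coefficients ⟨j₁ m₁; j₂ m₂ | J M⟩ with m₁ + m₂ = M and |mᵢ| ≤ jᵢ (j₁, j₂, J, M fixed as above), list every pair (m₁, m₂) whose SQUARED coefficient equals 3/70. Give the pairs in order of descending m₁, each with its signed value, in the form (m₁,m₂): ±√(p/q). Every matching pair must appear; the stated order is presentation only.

Admissible pairs with m₁+m₂ = M = 1: (-1,2), (0,1), (1,0), (2,-1), (3,-2)
  (m₁,m₂)=(3,-2): CG² = 3/70, CG = +√(3/70)   ← matches the target
  (m₁,m₂)=(2,-1): CG² = 7/20, CG = +√(7/20)
  (m₁,m₂)=(1,0): CG² = 3/28, CG = +√(3/28)
  (m₁,m₂)=(0,1): CG² = 3/14, CG = −√(3/14)
  (m₁,m₂)=(-1,2): CG² = 2/7, CG = −√(2/7)
Pairs with CG² = 3/70: (3,-2): +√(3/70)

(3,-2): +√(3/70)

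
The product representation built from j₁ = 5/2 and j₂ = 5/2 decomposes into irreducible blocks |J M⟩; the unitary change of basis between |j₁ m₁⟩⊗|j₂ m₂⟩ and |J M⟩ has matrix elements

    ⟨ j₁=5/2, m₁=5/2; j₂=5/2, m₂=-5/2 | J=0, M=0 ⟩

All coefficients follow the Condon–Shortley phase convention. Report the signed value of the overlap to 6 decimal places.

j₁+j₂−J=5  J+j₁−j₂=0  J−j₁+j₂=0  j₁+j₂+J+1=6
(j₁±m₁, j₂±m₂, J±M) = (5,0,0,5,0,0)
P² = 2400
sum k=0..0:
  [0] +1/120 = 1/120
S = 1/120
C² = P²·S² = 1/6 ; C = +0.408248

+0.408248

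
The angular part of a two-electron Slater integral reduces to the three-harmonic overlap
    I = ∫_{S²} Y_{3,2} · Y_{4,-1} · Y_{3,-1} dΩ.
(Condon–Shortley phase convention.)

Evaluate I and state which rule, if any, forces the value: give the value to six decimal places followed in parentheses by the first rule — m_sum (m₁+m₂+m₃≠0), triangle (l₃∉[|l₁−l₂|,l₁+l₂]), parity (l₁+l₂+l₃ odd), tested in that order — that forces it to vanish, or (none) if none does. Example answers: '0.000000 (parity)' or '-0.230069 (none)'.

0.145070 (none)

m-sum 0 ✓  L=10 even ✓  1≤3≤7 ✓
Π(2lᵢ+1) = 7×9×7 = 441
triangle coeff Δ(3,4,3) = 1/34650
Σ_t [1,3]: t=1:−1/72 t=2:+1/16 t=3:−1/72 = 5/144
(3j)²=2/77 [(3 4 3; 0 0 0)], sign=-1
Σ_t [0,1]: t=0:+1/144 t=1:−1/48 = -1/72
(3j)²=16/693 [(3 4 3; 2 -1 -1)], sign=-1
⇒ 4πI² = 32/121
I = (+1)√(32/121/(4π)) = 0.14506992
No selection rule forces the value: the integral is nonzero (none).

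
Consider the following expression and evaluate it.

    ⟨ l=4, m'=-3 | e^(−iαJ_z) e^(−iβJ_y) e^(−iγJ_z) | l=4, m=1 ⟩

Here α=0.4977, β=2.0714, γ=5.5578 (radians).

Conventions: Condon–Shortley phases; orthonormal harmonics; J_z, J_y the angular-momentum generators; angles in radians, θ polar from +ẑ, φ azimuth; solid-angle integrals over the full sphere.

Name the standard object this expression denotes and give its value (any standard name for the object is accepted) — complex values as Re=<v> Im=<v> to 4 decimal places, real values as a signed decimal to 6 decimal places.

This is a Wigner D-matrix element — the rotation-matrix element ⟨l m'| R(α,β,γ) |l m⟩ in the angular-momentum basis.
Split into d^4_{-3,1}(β=2.0714) × two z-phases.
With c≡cos(β/2)=0.509924 and s≡sin(β/2)=0.860220, N=[1·5040·120·6]^{1/2}=1904.940944
The bounds max(0,m−m')=4 and min(l+m,l−m')=5 give 2 terms
  k=4: (−1)^0·1904.9409/(144)·0.5099^4·0.8602^4 = +0.489754
  k=5: (−1)^1·1904.9409/(240)·0.5099^2·0.8602^6 = -0.836251
d^4_{-3,1}(2.0714) = +0.489754 -0.836251 = -0.346498
Attach z-rotation phases: D = e^{-i(-3)(0.4977)}·(-0.346498)·e^{-i(1)(5.5578)} = +0.209058-0.276325i

Wigner D-matrix element, Re=0.2091 Im=-0.2763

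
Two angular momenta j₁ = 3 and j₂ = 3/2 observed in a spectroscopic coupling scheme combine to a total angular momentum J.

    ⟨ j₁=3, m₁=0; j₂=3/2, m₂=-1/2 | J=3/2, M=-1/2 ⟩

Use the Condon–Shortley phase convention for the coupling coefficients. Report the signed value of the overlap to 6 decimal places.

√[4·3!3!0!/7! · 3!3!1!2!1!2!] = √(144/35)
  +(−1)^1/∏(1,2,2,0,1,0)! = -1/4  (running -1/4)
⟨..|..⟩ = √(144/35)·(-1/4) = -0.507093

−√(9/35) ≈ -0.507093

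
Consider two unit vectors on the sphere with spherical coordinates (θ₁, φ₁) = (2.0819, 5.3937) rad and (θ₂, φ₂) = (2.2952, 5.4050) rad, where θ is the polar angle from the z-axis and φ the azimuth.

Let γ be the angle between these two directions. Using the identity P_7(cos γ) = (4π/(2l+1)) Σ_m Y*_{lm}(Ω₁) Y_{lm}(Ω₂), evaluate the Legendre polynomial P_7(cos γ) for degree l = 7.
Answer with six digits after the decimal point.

Term-by-term m-sum for l=7 (normalisation 4π/15 = 0.837758):
  m=-7: (0.191705, 0.010898) × (0.065453, -0.008949) = (0.012645, -0.001002)  (running Σ = (0.012645, -0.001002))
  m=-6: (-0.235589, -0.326862) × (-0.115577, 0.185697) = (0.087926, -0.005971)  (running Σ = (0.100571, -0.006973))
  m=-5: (-0.102358, 0.377228) × (-0.128600, -0.386172) = (0.158838, -0.008984)  (running Σ = (0.259409, -0.015957))
  m=-4: (0.020967, -0.009271) × (0.386184, 0.150297) = (0.009490, -0.000429)  (running Σ = (0.268900, -0.016386))
  m=-3: (0.300911, 0.154042) × (-0.064768, 0.035977) = (-0.025031, 0.000849)  (running Σ = (0.243869, -0.015537))
  m=-2: (-0.037691, -0.178433) × (-0.061463, 0.327392) = (0.060734, -0.001373)  (running Σ = (0.304602, -0.016910))
  m=-1: (0.169807, -0.209423) × (-0.147979, -0.178345) = (-0.062478, 0.000706)  (running Σ = (0.242125, -0.016204))
  m=0: (-0.219494, -0.000000) × (-0.272302, 0.000000) = (0.059769, 0.000000)  (running Σ = (0.301894, -0.016204))
  m=1: (-0.169807, -0.209423) × (0.147979, -0.178345) = (-0.062478, -0.000706)  (running Σ = (0.239416, -0.016910))
  m=2: (-0.037691, 0.178433) × (-0.061463, -0.327392) = (0.060734, 0.001373)  (running Σ = (0.300150, -0.015537))
  m=3: (-0.300911, 0.154042) × (0.064768, 0.035977) = (-0.025031, -0.000849)  (running Σ = (0.275119, -0.016386))
  m=4: (0.020967, 0.009271) × (0.386184, -0.150297) = (0.009490, 0.000429)  (running Σ = (0.284609, -0.015957))
  m=5: (0.102358, 0.377228) × (0.128600, -0.386172) = (0.158838, 0.008984)  (running Σ = (0.443447, -0.006973))
  m=6: (-0.235589, 0.326862) × (-0.115577, -0.185697) = (0.087926, 0.005971)  (running Σ = (0.531374, -0.001002))
  m=7: (-0.191705, 0.010898) × (-0.065453, -0.008949) = (0.012645, 0.001002)  (running Σ = (0.544019, 0.000000))
Σ over m = (0.544019, 0.000000); ×(4π/15) → (0.455756, 0.000000). Real part: 0.455756

0.455756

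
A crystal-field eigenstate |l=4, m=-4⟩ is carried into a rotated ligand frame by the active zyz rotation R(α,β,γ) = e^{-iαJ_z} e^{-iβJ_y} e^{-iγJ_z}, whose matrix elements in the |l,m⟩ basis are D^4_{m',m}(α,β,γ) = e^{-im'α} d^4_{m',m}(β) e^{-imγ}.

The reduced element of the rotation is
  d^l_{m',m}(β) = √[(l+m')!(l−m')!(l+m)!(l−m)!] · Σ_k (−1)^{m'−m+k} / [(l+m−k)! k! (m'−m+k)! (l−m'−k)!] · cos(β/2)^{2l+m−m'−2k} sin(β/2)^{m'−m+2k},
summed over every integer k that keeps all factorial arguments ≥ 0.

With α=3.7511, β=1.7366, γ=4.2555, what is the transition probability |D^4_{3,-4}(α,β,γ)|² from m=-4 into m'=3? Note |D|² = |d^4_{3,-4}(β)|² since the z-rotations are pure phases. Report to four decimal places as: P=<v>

P=0.0760

D^4_{3,-4}(3.7511,1.7366,4.2555) = e^{-i·3·3.7511}·d^4_{3,-4}(1.7366)·e^{-i·-4·4.2555}. Compute d first:
With c≡cos(β/2)=0.646125 and s≡sin(β/2)=0.763232, N=[5040·1·1·40320]^{1/2}=14255.272709
k: max(0,(-4)−(3))=0 … min(4+(-4),4−(3))=0
  k=0: (−1)^7·14255.2727/(5040)·0.6461^1·0.7632^7 = -0.275712
d^4_{3,-4}(1.7366) = -0.275712
|D^4_{3,-4}|² = |d^4_{3,-4}(β)|² = (-0.275712)² = 0.076017 (the z-rotation phases have unit modulus)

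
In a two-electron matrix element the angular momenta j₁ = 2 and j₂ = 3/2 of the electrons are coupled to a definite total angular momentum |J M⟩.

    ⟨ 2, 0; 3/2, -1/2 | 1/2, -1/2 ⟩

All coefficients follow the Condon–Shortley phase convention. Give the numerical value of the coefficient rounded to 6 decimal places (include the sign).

√[2·3!1!0!/5! · 2!2!1!2!0!1!] = √(4/5)
  +(−1)^1/∏(1,2,1,0,0,0)! = -1/2  (running -1/2)
⟨..|..⟩ = √(4/5)·(-1/2) = -0.447214

−√(1/5) ≈ -0.447214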